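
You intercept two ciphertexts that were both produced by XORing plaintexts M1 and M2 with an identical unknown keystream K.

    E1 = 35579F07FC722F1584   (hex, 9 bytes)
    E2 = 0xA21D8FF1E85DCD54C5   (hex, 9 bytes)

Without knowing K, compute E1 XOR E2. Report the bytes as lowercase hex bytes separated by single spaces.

97 4a 10 f6 14 2f e2 41 41

E1 ⊕ E2 = (M1 ⊕ K) ⊕ (M2 ⊕ K) = M1 ⊕ M2 — the shared key cancels under XOR.
byte 0:  53 ^ 162 = 151
byte 1:  87 ^  29 =  74
byte 2: 159 ^ 143 =  16
byte 3:   7 ^ 241 = 246
byte 4: 252 ^ 232 =  20
byte 5: 114 ^  93 =  47
byte 6:  47 ^ 205 = 226
byte 7:  21 ^  84 =  65
byte 8: 132 ^ 197 =  65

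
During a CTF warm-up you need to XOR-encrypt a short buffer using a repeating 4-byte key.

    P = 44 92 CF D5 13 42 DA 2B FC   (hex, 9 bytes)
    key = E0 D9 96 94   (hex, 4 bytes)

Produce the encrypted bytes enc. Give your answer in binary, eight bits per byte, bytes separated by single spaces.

10100100 01001011 01011001 01000001 11110011 10011011 01001100 10111111 00011100

The 4-byte key repeats, so the effective keystream is e0 d9 96 94 e0 d9 96 94 e0.
byte 0: 01000100 ⊕ 11100000 = 10100100
byte 1: 10010010 ⊕ 11011001 = 01001011
byte 2: 11001111 ⊕ 10010110 = 01011001
byte 3: 11010101 ⊕ 10010100 = 01000001
byte 4: 00010011 ⊕ 11100000 = 11110011
byte 5: 01000010 ⊕ 11011001 = 10011011
byte 6: 11011010 ⊕ 10010110 = 01001100
byte 7: 00101011 ⊕ 10010100 = 10111111
byte 8: 11111100 ⊕ 11100000 = 00011100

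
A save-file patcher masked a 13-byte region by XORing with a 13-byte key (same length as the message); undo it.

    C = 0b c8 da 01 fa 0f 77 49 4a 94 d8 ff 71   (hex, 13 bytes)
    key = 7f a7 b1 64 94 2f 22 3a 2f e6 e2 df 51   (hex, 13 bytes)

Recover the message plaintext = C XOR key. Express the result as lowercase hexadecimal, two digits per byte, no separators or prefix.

0b XOR 7f = 74
c8 XOR a7 = 6f
da XOR b1 = 6b
01 XOR 64 = 65
fa XOR 94 = 6e
0f XOR 2f = 20
77 XOR 22 = 55
49 XOR 3a = 73
4a XOR 2f = 65
94 XOR e6 = 72
d8 XOR e2 = 3a
ff XOR df = 20
71 XOR 51 = 20

746f6b656e20557365723a2020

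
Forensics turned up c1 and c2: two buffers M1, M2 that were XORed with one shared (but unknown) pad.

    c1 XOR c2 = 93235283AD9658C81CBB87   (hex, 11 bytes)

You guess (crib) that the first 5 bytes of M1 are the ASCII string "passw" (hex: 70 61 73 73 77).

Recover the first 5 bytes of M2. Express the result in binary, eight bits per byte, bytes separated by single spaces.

Since c1 ⊕ c2 = M1 ⊕ M2, XORing with the guessed M1 bytes yields the corresponding M2 bytes: M2 = (c1 ⊕ c2) ⊕ M1.
10010011 ⊕ 01110000 = 11100011
00100011 ⊕ 01100001 = 01000010
01010010 ⊕ 01110011 = 00100001
10000011 ⊕ 01110011 = 11110000
10101101 ⊕ 01110111 = 11011010

11100011 01000010 00100001 11110000 11011010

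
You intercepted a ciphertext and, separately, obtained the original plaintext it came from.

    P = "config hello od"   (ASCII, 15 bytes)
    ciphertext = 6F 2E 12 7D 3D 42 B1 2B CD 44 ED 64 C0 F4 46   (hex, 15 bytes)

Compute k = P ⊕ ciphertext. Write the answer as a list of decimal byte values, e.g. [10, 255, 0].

Since ciphertext = P ⊕ k, XORing both sides with P gives k = P ⊕ ciphertext.
byte 0:  99 ^ 111 =  12
byte 1: 111 ^  46 =  65
byte 2: 110 ^  18 = 124
byte 3: 102 ^ 125 =  27
byte 4: 105 ^  61 =  84
byte 5: 103 ^  66 =  37
byte 6:  32 ^ 177 = 145
byte 7: 104 ^  43 =  67
byte 8: 101 ^ 205 = 168
byte 9: 108 ^  68 =  40
byte 10: 108 ^ 237 = 129
byte 11: 111 ^ 100 =  11
byte 12:  32 ^ 192 = 224
byte 13: 111 ^ 244 = 155
byte 14: 100 ^  70 =  34

[12, 65, 124, 27, 84, 37, 145, 67, 168, 40, 129, 11, 224, 155, 34]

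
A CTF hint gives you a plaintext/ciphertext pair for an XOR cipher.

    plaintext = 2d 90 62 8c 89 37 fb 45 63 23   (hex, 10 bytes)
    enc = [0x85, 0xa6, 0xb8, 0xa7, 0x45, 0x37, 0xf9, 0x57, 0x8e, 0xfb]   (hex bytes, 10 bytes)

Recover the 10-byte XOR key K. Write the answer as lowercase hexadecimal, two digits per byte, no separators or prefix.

a836da2bcc000212edd8

Since enc = plaintext ⊕ K, XORing both sides with plaintext gives K = plaintext ⊕ enc.
byte 0:  45 XOR 133 = 168
byte 1: 144 XOR 166 =  54
byte 2:  98 XOR 184 = 218
byte 3: 140 XOR 167 =  43
byte 4: 137 XOR  69 = 204
byte 5:  55 XOR  55 =   0
byte 6: 251 XOR 249 =   2
byte 7:  69 XOR  87 =  18
byte 8:  99 XOR 142 = 237
byte 9:  35 XOR 251 = 216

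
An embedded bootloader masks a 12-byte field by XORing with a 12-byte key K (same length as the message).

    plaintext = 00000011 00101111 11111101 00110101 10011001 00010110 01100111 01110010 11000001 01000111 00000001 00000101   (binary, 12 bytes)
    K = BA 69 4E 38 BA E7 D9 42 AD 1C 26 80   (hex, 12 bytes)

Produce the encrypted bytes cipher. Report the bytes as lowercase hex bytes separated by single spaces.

XOR is its own inverse, so applying the key byte-wise gives the result directly.
byte 0: 03 XOR ba = b9
byte 1: 2f XOR 69 = 46
byte 2: fd XOR 4e = b3
byte 3: 35 XOR 38 = 0d
byte 4: 99 XOR ba = 23
byte 5: 16 XOR e7 = f1
byte 6: 67 XOR d9 = be
byte 7: 72 XOR 42 = 30
byte 8: c1 XOR ad = 6c
byte 9: 47 XOR 1c = 5b
byte 10: 01 XOR 26 = 27
byte 11: 05 XOR 80 = 85

b9 46 b3 0d 23 f1 be 30 6c 5b 27 85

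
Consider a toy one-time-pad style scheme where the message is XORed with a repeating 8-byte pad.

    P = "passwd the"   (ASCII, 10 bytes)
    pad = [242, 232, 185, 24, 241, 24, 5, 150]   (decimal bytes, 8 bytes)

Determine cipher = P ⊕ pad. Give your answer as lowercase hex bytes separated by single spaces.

82 89 ca 6b 86 7c 25 e2 9a 8d

The 8-byte key repeats, so the effective keystream is f2 e8 b9 18 f1 18 05 96 f2 e8.
byte 0: 112 ⊕ 242 = 130
byte 1:  97 ⊕ 232 = 137
byte 2: 115 ⊕ 185 = 202
byte 3: 115 ⊕  24 = 107
byte 4: 119 ⊕ 241 = 134
byte 5: 100 ⊕  24 = 124
byte 6:  32 ⊕   5 =  37
byte 7: 116 ⊕ 150 = 226
byte 8: 104 ⊕ 242 = 154
byte 9: 101 ⊕ 232 = 141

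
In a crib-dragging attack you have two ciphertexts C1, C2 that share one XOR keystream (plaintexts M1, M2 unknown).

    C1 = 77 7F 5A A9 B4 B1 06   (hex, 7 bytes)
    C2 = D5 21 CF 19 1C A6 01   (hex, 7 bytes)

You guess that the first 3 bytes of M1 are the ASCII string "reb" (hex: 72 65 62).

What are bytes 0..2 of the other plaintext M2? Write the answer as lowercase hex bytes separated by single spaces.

First, C1 ⊕ C2 = (M1 ⊕ K) ⊕ (M2 ⊕ K) = M1 ⊕ M2, so the key drops out. Then M2 = (M1 ⊕ M2) ⊕ M1 over the first 3 bytes.
byte 0: (77 ⊕ d5) ⊕ 72 = a2 ⊕ 72 = d0
byte 1: (7f ⊕ 21) ⊕ 65 = 5e ⊕ 65 = 3b
byte 2: (5a ⊕ cf) ⊕ 62 = 95 ⊕ 62 = f7

d0 3b f7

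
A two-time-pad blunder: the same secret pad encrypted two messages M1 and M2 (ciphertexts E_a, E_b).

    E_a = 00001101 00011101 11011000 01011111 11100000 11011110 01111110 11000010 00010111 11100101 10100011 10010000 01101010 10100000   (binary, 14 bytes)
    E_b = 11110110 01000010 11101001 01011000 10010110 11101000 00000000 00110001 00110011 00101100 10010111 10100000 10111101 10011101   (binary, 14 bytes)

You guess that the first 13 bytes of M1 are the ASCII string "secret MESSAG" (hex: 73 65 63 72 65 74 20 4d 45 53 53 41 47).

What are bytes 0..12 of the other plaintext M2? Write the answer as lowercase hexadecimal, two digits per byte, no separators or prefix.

883a527513425ebe619a677190

First, E_a ⊕ E_b = (M1 ⊕ K) ⊕ (M2 ⊕ K) = M1 ⊕ M2, so the key drops out. Then M2 = (M1 ⊕ M2) ⊕ M1 over the first 13 bytes.
byte 0: (0d xor f6) xor 73 = fb xor 73 = 88
byte 1: (1d xor 42) xor 65 = 5f xor 65 = 3a
byte 2: (d8 xor e9) xor 63 = 31 xor 63 = 52
byte 3: (5f xor 58) xor 72 = 07 xor 72 = 75
byte 4: (e0 xor 96) xor 65 = 76 xor 65 = 13
byte 5: (de xor e8) xor 74 = 36 xor 74 = 42
byte 6: (7e xor 00) xor 20 = 7e xor 20 = 5e
byte 7: (c2 xor 31) xor 4d = f3 xor 4d = be
byte 8: (17 xor 33) xor 45 = 24 xor 45 = 61
byte 9: (e5 xor 2c) xor 53 = c9 xor 53 = 9a
byte 10: (a3 xor 97) xor 53 = 34 xor 53 = 67
byte 11: (90 xor a0) xor 41 = 30 xor 41 = 71
byte 12: (6a xor bd) xor 47 = d7 xor 47 = 90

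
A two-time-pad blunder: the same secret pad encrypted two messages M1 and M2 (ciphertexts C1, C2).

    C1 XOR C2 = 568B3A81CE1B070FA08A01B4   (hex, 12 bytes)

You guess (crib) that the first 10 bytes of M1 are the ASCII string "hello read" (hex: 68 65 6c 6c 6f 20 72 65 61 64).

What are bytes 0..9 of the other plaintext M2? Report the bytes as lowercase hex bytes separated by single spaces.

Since C1 ⊕ C2 = M1 ⊕ M2, XORing with the guessed M1 bytes yields the corresponding M2 bytes: M2 = (C1 ⊕ C2) ⊕ M1.
01010110 xor 01101000 = 00111110
10001011 xor 01100101 = 11101110
00111010 xor 01101100 = 01010110
10000001 xor 01101100 = 11101101
11001110 xor 01101111 = 10100001
00011011 xor 00100000 = 00111011
00000111 xor 01110010 = 01110101
00001111 xor 01100101 = 01101010
10100000 xor 01100001 = 11000001
10001010 xor 01100100 = 11101110

3e ee 56 ed a1 3b 75 6a c1 ee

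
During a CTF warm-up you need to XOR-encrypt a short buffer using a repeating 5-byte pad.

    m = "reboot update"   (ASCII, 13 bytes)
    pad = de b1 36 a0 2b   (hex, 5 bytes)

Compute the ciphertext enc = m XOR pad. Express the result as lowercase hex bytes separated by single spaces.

ac d4 54 cf 44 aa 91 43 d0 4f bf c5 53

The 5-byte key repeats, so the effective keystream is de b1 36 a0 2b de b1 36 a0 2b de b1 36.
byte 0: 72 xor de = ac
byte 1: 65 xor b1 = d4
byte 2: 62 xor 36 = 54
byte 3: 6f xor a0 = cf
byte 4: 6f xor 2b = 44
byte 5: 74 xor de = aa
byte 6: 20 xor b1 = 91
byte 7: 75 xor 36 = 43
byte 8: 70 xor a0 = d0
byte 9: 64 xor 2b = 4f
byte 10: 61 xor de = bf
byte 11: 74 xor b1 = c5
byte 12: 65 xor 36 = 53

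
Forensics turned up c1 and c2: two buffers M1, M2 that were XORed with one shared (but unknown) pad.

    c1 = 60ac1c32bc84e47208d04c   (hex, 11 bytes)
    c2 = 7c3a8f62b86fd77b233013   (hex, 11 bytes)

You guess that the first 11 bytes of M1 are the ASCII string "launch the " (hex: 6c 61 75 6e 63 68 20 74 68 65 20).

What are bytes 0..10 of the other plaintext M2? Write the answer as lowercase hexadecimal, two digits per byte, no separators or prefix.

70f7e63e6783137d43857f

First, c1 ⊕ c2 = (M1 ⊕ K) ⊕ (M2 ⊕ K) = M1 ⊕ M2, so the key drops out. Then M2 = (M1 ⊕ M2) ⊕ M1 over the first 11 bytes.
byte 0: (60 ⊕ 7c) ⊕ 6c = 1c ⊕ 6c = 70
byte 1: (ac ⊕ 3a) ⊕ 61 = 96 ⊕ 61 = f7
byte 2: (1c ⊕ 8f) ⊕ 75 = 93 ⊕ 75 = e6
byte 3: (32 ⊕ 62) ⊕ 6e = 50 ⊕ 6e = 3e
byte 4: (bc ⊕ b8) ⊕ 63 = 04 ⊕ 63 = 67
byte 5: (84 ⊕ 6f) ⊕ 68 = eb ⊕ 68 = 83
byte 6: (e4 ⊕ d7) ⊕ 20 = 33 ⊕ 20 = 13
byte 7: (72 ⊕ 7b) ⊕ 74 = 09 ⊕ 74 = 7d
byte 8: (08 ⊕ 23) ⊕ 68 = 2b ⊕ 68 = 43
byte 9: (d0 ⊕ 30) ⊕ 65 = e0 ⊕ 65 = 85
byte 10: (4c ⊕ 13) ⊕ 20 = 5f ⊕ 20 = 7f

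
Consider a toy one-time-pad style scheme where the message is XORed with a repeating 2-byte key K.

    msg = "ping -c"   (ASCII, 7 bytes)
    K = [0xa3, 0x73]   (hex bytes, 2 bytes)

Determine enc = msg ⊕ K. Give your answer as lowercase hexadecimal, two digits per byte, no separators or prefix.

The 2-byte key repeats, so the effective keystream is a3 73 a3 73 a3 73 a3.
byte 0: 70 xor a3 = d3
byte 1: 69 xor 73 = 1a
byte 2: 6e xor a3 = cd
byte 3: 67 xor 73 = 14
byte 4: 20 xor a3 = 83
byte 5: 2d xor 73 = 5e
byte 6: 63 xor a3 = c0

d31acd14835ec0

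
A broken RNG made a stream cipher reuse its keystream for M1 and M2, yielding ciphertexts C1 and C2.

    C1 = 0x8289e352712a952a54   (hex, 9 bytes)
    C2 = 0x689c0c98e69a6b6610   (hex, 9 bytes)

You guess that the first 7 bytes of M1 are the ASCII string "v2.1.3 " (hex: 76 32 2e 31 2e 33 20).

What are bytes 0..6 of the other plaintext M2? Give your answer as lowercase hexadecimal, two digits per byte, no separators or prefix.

First, C1 ⊕ C2 = (M1 ⊕ K) ⊕ (M2 ⊕ K) = M1 ⊕ M2, so the key drops out. Then M2 = (M1 ⊕ M2) ⊕ M1 over the first 7 bytes.
byte 0: (82 xor 68) xor 76 = ea xor 76 = 9c
byte 1: (89 xor 9c) xor 32 = 15 xor 32 = 27
byte 2: (e3 xor 0c) xor 2e = ef xor 2e = c1
byte 3: (52 xor 98) xor 31 = ca xor 31 = fb
byte 4: (71 xor e6) xor 2e = 97 xor 2e = b9
byte 5: (2a xor 9a) xor 33 = b0 xor 33 = 83
byte 6: (95 xor 6b) xor 20 = fe xor 20 = de

9c27c1fbb983de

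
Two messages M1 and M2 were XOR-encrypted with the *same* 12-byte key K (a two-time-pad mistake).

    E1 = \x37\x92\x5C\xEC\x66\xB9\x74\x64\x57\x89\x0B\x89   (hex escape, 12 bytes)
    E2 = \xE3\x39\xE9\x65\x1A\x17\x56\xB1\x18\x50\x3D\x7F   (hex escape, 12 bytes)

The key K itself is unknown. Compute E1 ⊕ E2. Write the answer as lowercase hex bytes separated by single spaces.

E1 ⊕ E2 = (M1 ⊕ K) ⊕ (M2 ⊕ K) = M1 ⊕ M2 — the shared key cancels under XOR.
byte 0: 37 ⊕ e3 = d4
byte 1: 92 ⊕ 39 = ab
byte 2: 5c ⊕ e9 = b5
byte 3: ec ⊕ 65 = 89
byte 4: 66 ⊕ 1a = 7c
byte 5: b9 ⊕ 17 = ae
byte 6: 74 ⊕ 56 = 22
byte 7: 64 ⊕ b1 = d5
byte 8: 57 ⊕ 18 = 4f
byte 9: 89 ⊕ 50 = d9
byte 10: 0b ⊕ 3d = 36
byte 11: 89 ⊕ 7f = f6

d4 ab b5 89 7c ae 22 d5 4f d9 36 f6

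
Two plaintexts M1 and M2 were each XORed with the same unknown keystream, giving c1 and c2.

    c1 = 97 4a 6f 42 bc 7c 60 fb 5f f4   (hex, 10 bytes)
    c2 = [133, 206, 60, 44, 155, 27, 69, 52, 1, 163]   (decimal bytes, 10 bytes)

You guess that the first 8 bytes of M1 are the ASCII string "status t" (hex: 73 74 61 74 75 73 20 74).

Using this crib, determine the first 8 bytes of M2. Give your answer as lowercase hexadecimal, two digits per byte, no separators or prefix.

First, c1 ⊕ c2 = (M1 ⊕ K) ⊕ (M2 ⊕ K) = M1 ⊕ M2, so the key drops out. Then M2 = (M1 ⊕ M2) ⊕ M1 over the first 8 bytes.
byte 0: (97 ^ 85) ^ 73 = 12 ^ 73 = 61
byte 1: (4a ^ ce) ^ 74 = 84 ^ 74 = f0
byte 2: (6f ^ 3c) ^ 61 = 53 ^ 61 = 32
byte 3: (42 ^ 2c) ^ 74 = 6e ^ 74 = 1a
byte 4: (bc ^ 9b) ^ 75 = 27 ^ 75 = 52
byte 5: (7c ^ 1b) ^ 73 = 67 ^ 73 = 14
byte 6: (60 ^ 45) ^ 20 = 25 ^ 20 = 05
byte 7: (fb ^ 34) ^ 74 = cf ^ 74 = bb

61f0321a521405bb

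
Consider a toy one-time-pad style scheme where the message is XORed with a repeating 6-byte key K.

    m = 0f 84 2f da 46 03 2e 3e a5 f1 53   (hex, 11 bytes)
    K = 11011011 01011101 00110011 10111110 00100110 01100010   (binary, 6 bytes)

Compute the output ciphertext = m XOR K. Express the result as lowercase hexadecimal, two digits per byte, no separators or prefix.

d4d91c646061f563964f75

The 6-byte key repeats, so the effective keystream is db 5d 33 be 26 62 db 5d 33 be 26.
byte 0: 0f ⊕ db = d4
byte 1: 84 ⊕ 5d = d9
byte 2: 2f ⊕ 33 = 1c
byte 3: da ⊕ be = 64
byte 4: 46 ⊕ 26 = 60
byte 5: 03 ⊕ 62 = 61
byte 6: 2e ⊕ db = f5
byte 7: 3e ⊕ 5d = 63
byte 8: a5 ⊕ 33 = 96
byte 9: f1 ⊕ be = 4f
byte 10: 53 ⊕ 26 = 75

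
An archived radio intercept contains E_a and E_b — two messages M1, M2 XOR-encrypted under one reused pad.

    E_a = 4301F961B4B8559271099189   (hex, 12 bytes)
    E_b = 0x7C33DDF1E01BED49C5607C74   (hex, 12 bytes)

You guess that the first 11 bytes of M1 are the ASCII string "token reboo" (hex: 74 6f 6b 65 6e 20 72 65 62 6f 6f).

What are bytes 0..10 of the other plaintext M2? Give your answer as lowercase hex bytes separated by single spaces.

4b 5d 4f f5 3a 83 ca be d6 06 82

First, E_a ⊕ E_b = (M1 ⊕ K) ⊕ (M2 ⊕ K) = M1 ⊕ M2, so the key drops out. Then M2 = (M1 ⊕ M2) ⊕ M1 over the first 11 bytes.
byte 0: (43 xor 7c) xor 74 = 3f xor 74 = 4b
byte 1: (01 xor 33) xor 6f = 32 xor 6f = 5d
byte 2: (f9 xor dd) xor 6b = 24 xor 6b = 4f
byte 3: (61 xor f1) xor 65 = 90 xor 65 = f5
byte 4: (b4 xor e0) xor 6e = 54 xor 6e = 3a
byte 5: (b8 xor 1b) xor 20 = a3 xor 20 = 83
byte 6: (55 xor ed) xor 72 = b8 xor 72 = ca
byte 7: (92 xor 49) xor 65 = db xor 65 = be
byte 8: (71 xor c5) xor 62 = b4 xor 62 = d6
byte 9: (09 xor 60) xor 6f = 69 xor 6f = 06
byte 10: (91 xor 7c) xor 6f = ed xor 6f = 82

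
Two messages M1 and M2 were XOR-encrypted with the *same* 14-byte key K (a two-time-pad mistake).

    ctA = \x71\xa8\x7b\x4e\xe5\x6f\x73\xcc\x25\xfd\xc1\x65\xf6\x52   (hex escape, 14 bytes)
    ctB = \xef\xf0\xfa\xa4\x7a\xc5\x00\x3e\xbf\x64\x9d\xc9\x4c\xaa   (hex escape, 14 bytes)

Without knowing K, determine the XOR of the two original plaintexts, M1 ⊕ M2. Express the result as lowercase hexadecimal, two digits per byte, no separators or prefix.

9e5881ea9faa73f29a995cacbaf8

ctA ⊕ ctB = (M1 ⊕ K) ⊕ (M2 ⊕ K) = M1 ⊕ M2 — the shared key cancels under XOR.
byte 0: 71 xor ef = 9e
byte 1: a8 xor f0 = 58
byte 2: 7b xor fa = 81
byte 3: 4e xor a4 = ea
byte 4: e5 xor 7a = 9f
byte 5: 6f xor c5 = aa
byte 6: 73 xor 00 = 73
byte 7: cc xor 3e = f2
byte 8: 25 xor bf = 9a
byte 9: fd xor 64 = 99
byte 10: c1 xor 9d = 5c
byte 11: 65 xor c9 = ac
byte 12: f6 xor 4c = ba
byte 13: 52 xor aa = f8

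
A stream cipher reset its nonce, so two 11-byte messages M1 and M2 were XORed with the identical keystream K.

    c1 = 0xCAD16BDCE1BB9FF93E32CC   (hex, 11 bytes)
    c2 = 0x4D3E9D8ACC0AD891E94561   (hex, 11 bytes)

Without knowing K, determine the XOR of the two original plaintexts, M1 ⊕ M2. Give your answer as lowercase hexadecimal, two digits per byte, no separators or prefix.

87eff6562db14768d777ad

c1 ⊕ c2 = (M1 ⊕ K) ⊕ (M2 ⊕ K) = M1 ⊕ M2 — the shared key cancels under XOR.
ca ^ 4d = 87
d1 ^ 3e = ef
6b ^ 9d = f6
dc ^ 8a = 56
e1 ^ cc = 2d
bb ^ 0a = b1
9f ^ d8 = 47
f9 ^ 91 = 68
3e ^ e9 = d7
32 ^ 45 = 77
cc ^ 61 = ad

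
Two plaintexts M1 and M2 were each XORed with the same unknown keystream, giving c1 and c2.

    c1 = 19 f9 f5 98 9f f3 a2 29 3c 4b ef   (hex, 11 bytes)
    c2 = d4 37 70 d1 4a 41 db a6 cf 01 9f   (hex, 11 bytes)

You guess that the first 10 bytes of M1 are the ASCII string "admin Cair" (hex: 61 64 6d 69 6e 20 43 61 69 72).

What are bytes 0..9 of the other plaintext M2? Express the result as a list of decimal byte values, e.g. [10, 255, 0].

[172, 170, 232, 32, 187, 146, 58, 238, 154, 56]

First, c1 ⊕ c2 = (M1 ⊕ K) ⊕ (M2 ⊕ K) = M1 ⊕ M2, so the key drops out. Then M2 = (M1 ⊕ M2) ⊕ M1 over the first 10 bytes.
byte 0: (19 XOR d4) XOR 61 = cd XOR 61 = ac
byte 1: (f9 XOR 37) XOR 64 = ce XOR 64 = aa
byte 2: (f5 XOR 70) XOR 6d = 85 XOR 6d = e8
byte 3: (98 XOR d1) XOR 69 = 49 XOR 69 = 20
byte 4: (9f XOR 4a) XOR 6e = d5 XOR 6e = bb
byte 5: (f3 XOR 41) XOR 20 = b2 XOR 20 = 92
byte 6: (a2 XOR db) XOR 43 = 79 XOR 43 = 3a
byte 7: (29 XOR a6) XOR 61 = 8f XOR 61 = ee
byte 8: (3c XOR cf) XOR 69 = f3 XOR 69 = 9a
byte 9: (4b XOR 01) XOR 72 = 4a XOR 72 = 38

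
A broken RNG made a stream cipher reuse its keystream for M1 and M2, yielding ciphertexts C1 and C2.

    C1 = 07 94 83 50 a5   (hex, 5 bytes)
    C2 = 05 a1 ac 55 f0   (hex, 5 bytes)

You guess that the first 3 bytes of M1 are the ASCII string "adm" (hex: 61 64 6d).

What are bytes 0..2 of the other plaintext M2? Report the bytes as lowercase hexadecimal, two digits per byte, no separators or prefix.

First, C1 ⊕ C2 = (M1 ⊕ K) ⊕ (M2 ⊕ K) = M1 ⊕ M2, so the key drops out. Then M2 = (M1 ⊕ M2) ⊕ M1 over the first 3 bytes.
byte 0: (07 xor 05) xor 61 = 02 xor 61 = 63
byte 1: (94 xor a1) xor 64 = 35 xor 64 = 51
byte 2: (83 xor ac) xor 6d = 2f xor 6d = 42

635142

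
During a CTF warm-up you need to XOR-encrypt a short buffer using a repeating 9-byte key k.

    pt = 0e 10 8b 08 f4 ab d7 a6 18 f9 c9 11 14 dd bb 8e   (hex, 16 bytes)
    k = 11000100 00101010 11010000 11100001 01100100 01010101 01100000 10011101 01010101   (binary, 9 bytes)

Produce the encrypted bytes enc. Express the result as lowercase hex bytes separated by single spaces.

The 9-byte key repeats, so the effective keystream is c4 2a d0 e1 64 55 60 9d 55 c4 2a d0 e1 64 55 60.
byte 0: 00001110 ⊕ 11000100 = 11001010
byte 1: 00010000 ⊕ 00101010 = 00111010
byte 2: 10001011 ⊕ 11010000 = 01011011
byte 3: 00001000 ⊕ 11100001 = 11101001
byte 4: 11110100 ⊕ 01100100 = 10010000
byte 5: 10101011 ⊕ 01010101 = 11111110
byte 6: 11010111 ⊕ 01100000 = 10110111
byte 7: 10100110 ⊕ 10011101 = 00111011
byte 8: 00011000 ⊕ 01010101 = 01001101
byte 9: 11111001 ⊕ 11000100 = 00111101
byte 10: 11001001 ⊕ 00101010 = 11100011
byte 11: 00010001 ⊕ 11010000 = 11000001
byte 12: 00010100 ⊕ 11100001 = 11110101
byte 13: 11011101 ⊕ 01100100 = 10111001
byte 14: 10111011 ⊕ 01010101 = 11101110
byte 15: 10001110 ⊕ 01100000 = 11101110

ca 3a 5b e9 90 fe b7 3b 4d 3d e3 c1 f5 b9 ee ee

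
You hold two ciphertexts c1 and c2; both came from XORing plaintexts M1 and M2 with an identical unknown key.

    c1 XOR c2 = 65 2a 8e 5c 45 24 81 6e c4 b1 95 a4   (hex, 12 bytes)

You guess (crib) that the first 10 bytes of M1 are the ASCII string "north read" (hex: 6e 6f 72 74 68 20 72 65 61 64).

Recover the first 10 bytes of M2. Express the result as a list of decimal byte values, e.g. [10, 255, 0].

Since c1 ⊕ c2 = M1 ⊕ M2, XORing with the guessed M1 bytes yields the corresponding M2 bytes: M2 = (c1 ⊕ c2) ⊕ M1.
65 XOR 6e = 0b
2a XOR 6f = 45
8e XOR 72 = fc
5c XOR 74 = 28
45 XOR 68 = 2d
24 XOR 20 = 04
81 XOR 72 = f3
6e XOR 65 = 0b
c4 XOR 61 = a5
b1 XOR 64 = d5

[11, 69, 252, 40, 45, 4, 243, 11, 165, 213]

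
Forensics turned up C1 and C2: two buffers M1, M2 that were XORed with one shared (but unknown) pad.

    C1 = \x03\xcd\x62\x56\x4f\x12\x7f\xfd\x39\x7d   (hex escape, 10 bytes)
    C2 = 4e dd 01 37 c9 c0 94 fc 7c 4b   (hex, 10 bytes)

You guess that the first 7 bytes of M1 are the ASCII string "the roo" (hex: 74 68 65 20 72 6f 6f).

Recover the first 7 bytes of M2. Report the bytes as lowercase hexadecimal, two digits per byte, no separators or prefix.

First, C1 ⊕ C2 = (M1 ⊕ K) ⊕ (M2 ⊕ K) = M1 ⊕ M2, so the key drops out. Then M2 = (M1 ⊕ M2) ⊕ M1 over the first 7 bytes.
byte 0: (03 xor 4e) xor 74 = 4d xor 74 = 39
byte 1: (cd xor dd) xor 68 = 10 xor 68 = 78
byte 2: (62 xor 01) xor 65 = 63 xor 65 = 06
byte 3: (56 xor 37) xor 20 = 61 xor 20 = 41
byte 4: (4f xor c9) xor 72 = 86 xor 72 = f4
byte 5: (12 xor c0) xor 6f = d2 xor 6f = bd
byte 6: (7f xor 94) xor 6f = eb xor 6f = 84

39780641f4bd84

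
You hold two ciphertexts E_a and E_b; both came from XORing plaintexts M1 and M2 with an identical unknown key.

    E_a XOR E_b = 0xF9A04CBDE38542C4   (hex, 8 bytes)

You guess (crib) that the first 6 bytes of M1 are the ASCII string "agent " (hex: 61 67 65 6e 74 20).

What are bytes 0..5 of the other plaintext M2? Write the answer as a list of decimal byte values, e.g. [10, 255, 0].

[152, 199, 41, 211, 151, 165]

Since E_a ⊕ E_b = M1 ⊕ M2, XORing with the guessed M1 bytes yields the corresponding M2 bytes: M2 = (E_a ⊕ E_b) ⊕ M1.
f9 ^ 61 = 98
a0 ^ 67 = c7
4c ^ 65 = 29
bd ^ 6e = d3
e3 ^ 74 = 97
85 ^ 20 = a5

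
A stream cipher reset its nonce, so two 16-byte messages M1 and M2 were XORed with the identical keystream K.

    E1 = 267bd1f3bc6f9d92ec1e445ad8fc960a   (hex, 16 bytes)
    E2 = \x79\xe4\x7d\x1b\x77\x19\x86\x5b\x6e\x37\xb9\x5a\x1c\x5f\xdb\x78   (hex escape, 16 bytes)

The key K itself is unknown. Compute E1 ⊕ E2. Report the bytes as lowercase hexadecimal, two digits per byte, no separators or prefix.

E1 ⊕ E2 = (M1 ⊕ K) ⊕ (M2 ⊕ K) = M1 ⊕ M2 — the shared key cancels under XOR.
26 ^ 79 = 5f
7b ^ e4 = 9f
d1 ^ 7d = ac
f3 ^ 1b = e8
bc ^ 77 = cb
6f ^ 19 = 76
9d ^ 86 = 1b
92 ^ 5b = c9
ec ^ 6e = 82
1e ^ 37 = 29
44 ^ b9 = fd
5a ^ 5a = 00
d8 ^ 1c = c4
fc ^ 5f = a3
96 ^ db = 4d
0a ^ 78 = 72

5f9face8cb761bc98229fd00c4a34d72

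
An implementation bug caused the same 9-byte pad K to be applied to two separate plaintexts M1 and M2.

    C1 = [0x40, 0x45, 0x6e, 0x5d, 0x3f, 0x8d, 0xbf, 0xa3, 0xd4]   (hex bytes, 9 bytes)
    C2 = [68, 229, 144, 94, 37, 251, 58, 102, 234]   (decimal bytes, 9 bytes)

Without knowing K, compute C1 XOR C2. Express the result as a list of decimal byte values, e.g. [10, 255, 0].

[4, 160, 254, 3, 26, 118, 133, 197, 62]

C1 ⊕ C2 = (M1 ⊕ K) ⊕ (M2 ⊕ K) = M1 ⊕ M2 — the shared key cancels under XOR.
 64 XOR  68 =   4
 69 XOR 229 = 160
110 XOR 144 = 254
 93 XOR  94 =   3
 63 XOR  37 =  26
141 XOR 251 = 118
191 XOR  58 = 133
163 XOR 102 = 197
212 XOR 234 =  62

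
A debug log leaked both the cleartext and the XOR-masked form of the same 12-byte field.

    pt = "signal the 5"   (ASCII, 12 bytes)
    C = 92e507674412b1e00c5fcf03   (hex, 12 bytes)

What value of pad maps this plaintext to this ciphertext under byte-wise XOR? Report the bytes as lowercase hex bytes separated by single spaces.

Since C = pt ⊕ pad, XORing both sides with pt gives pad = pt ⊕ C.
73 ^ 92 = e1
69 ^ e5 = 8c
67 ^ 07 = 60
6e ^ 67 = 09
61 ^ 44 = 25
6c ^ 12 = 7e
20 ^ b1 = 91
74 ^ e0 = 94
68 ^ 0c = 64
65 ^ 5f = 3a
20 ^ cf = ef
35 ^ 03 = 36

e1 8c 60 09 25 7e 91 94 64 3a ef 36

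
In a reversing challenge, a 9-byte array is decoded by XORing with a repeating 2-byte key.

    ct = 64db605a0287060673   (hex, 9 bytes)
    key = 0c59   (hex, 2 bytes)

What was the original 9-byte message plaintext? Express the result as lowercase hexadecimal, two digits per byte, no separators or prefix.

68826c030ede0a5f7f

The 2-byte key repeats, so the effective keystream is 0c 59 0c 59 0c 59 0c 59 0c.
byte 0: 64 XOR 0c = 68
byte 1: db XOR 59 = 82
byte 2: 60 XOR 0c = 6c
byte 3: 5a XOR 59 = 03
byte 4: 02 XOR 0c = 0e
byte 5: 87 XOR 59 = de
byte 6: 06 XOR 0c = 0a
byte 7: 06 XOR 59 = 5f
byte 8: 73 XOR 0c = 7f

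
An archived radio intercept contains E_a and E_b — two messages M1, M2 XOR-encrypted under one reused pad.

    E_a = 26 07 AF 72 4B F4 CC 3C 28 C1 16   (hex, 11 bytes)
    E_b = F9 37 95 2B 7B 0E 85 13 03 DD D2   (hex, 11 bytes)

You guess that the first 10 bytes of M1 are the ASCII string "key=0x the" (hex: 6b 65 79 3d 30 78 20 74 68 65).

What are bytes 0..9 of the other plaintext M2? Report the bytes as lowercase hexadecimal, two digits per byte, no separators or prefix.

First, E_a ⊕ E_b = (M1 ⊕ K) ⊕ (M2 ⊕ K) = M1 ⊕ M2, so the key drops out. Then M2 = (M1 ⊕ M2) ⊕ M1 over the first 10 bytes.
byte 0: (26 ⊕ f9) ⊕ 6b = df ⊕ 6b = b4
byte 1: (07 ⊕ 37) ⊕ 65 = 30 ⊕ 65 = 55
byte 2: (af ⊕ 95) ⊕ 79 = 3a ⊕ 79 = 43
byte 3: (72 ⊕ 2b) ⊕ 3d = 59 ⊕ 3d = 64
byte 4: (4b ⊕ 7b) ⊕ 30 = 30 ⊕ 30 = 00
byte 5: (f4 ⊕ 0e) ⊕ 78 = fa ⊕ 78 = 82
byte 6: (cc ⊕ 85) ⊕ 20 = 49 ⊕ 20 = 69
byte 7: (3c ⊕ 13) ⊕ 74 = 2f ⊕ 74 = 5b
byte 8: (28 ⊕ 03) ⊕ 68 = 2b ⊕ 68 = 43
byte 9: (c1 ⊕ dd) ⊕ 65 = 1c ⊕ 65 = 79

b45543640082695b4379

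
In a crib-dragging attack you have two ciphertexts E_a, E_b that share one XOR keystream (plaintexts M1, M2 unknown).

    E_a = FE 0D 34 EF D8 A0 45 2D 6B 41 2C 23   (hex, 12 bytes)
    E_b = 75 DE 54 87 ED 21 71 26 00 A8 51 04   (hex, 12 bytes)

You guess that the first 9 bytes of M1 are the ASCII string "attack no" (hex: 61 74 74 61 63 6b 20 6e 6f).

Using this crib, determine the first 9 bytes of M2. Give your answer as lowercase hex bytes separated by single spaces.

ea a7 14 09 56 ea 14 65 04

First, E_a ⊕ E_b = (M1 ⊕ K) ⊕ (M2 ⊕ K) = M1 ⊕ M2, so the key drops out. Then M2 = (M1 ⊕ M2) ⊕ M1 over the first 9 bytes.
byte 0: (fe ^ 75) ^ 61 = 8b ^ 61 = ea
byte 1: (0d ^ de) ^ 74 = d3 ^ 74 = a7
byte 2: (34 ^ 54) ^ 74 = 60 ^ 74 = 14
byte 3: (ef ^ 87) ^ 61 = 68 ^ 61 = 09
byte 4: (d8 ^ ed) ^ 63 = 35 ^ 63 = 56
byte 5: (a0 ^ 21) ^ 6b = 81 ^ 6b = ea
byte 6: (45 ^ 71) ^ 20 = 34 ^ 20 = 14
byte 7: (2d ^ 26) ^ 6e = 0b ^ 6e = 65
byte 8: (6b ^ 00) ^ 6f = 6b ^ 6f = 04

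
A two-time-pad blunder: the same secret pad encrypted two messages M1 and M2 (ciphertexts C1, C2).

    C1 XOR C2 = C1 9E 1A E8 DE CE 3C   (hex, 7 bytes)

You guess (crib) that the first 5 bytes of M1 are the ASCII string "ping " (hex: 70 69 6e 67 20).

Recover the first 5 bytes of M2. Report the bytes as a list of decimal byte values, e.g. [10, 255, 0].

Since C1 ⊕ C2 = M1 ⊕ M2, XORing with the guessed M1 bytes yields the corresponding M2 bytes: M2 = (C1 ⊕ C2) ⊕ M1.
11000001 ^ 01110000 = 10110001
10011110 ^ 01101001 = 11110111
00011010 ^ 01101110 = 01110100
11101000 ^ 01100111 = 10001111
11011110 ^ 00100000 = 11111110

[177, 247, 116, 143, 254]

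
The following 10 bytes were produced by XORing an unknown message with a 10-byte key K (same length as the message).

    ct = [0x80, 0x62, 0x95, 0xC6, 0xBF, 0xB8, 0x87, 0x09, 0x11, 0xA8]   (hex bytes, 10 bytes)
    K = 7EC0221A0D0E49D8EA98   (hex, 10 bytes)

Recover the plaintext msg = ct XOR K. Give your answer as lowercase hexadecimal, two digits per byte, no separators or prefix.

fea2b7dcb2b6ced1fb30

byte 0: 80 ^ 7e = fe
byte 1: 62 ^ c0 = a2
byte 2: 95 ^ 22 = b7
byte 3: c6 ^ 1a = dc
byte 4: bf ^ 0d = b2
byte 5: b8 ^ 0e = b6
byte 6: 87 ^ 49 = ce
byte 7: 09 ^ d8 = d1
byte 8: 11 ^ ea = fb
byte 9: a8 ^ 98 = 30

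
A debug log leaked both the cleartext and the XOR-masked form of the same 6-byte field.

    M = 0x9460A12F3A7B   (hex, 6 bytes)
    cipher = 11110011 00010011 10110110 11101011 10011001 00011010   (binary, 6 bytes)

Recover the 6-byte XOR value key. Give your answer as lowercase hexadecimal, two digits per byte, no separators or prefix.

677317c4a361

Since cipher = M ⊕ key, XORing both sides with M gives key = M ⊕ cipher.
94 ⊕ f3 = 67
60 ⊕ 13 = 73
a1 ⊕ b6 = 17
2f ⊕ eb = c4
3a ⊕ 99 = a3
7b ⊕ 1a = 61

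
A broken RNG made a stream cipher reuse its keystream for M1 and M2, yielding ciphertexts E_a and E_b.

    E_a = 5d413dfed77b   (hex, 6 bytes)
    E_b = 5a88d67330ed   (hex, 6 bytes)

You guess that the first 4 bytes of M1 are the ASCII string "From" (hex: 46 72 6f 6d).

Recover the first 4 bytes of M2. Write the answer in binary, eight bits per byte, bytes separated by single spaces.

First, E_a ⊕ E_b = (M1 ⊕ K) ⊕ (M2 ⊕ K) = M1 ⊕ M2, so the key drops out. Then M2 = (M1 ⊕ M2) ⊕ M1 over the first 4 bytes.
byte 0: (5d ^ 5a) ^ 46 = 07 ^ 46 = 41
byte 1: (41 ^ 88) ^ 72 = c9 ^ 72 = bb
byte 2: (3d ^ d6) ^ 6f = eb ^ 6f = 84
byte 3: (fe ^ 73) ^ 6d = 8d ^ 6d = e0

01000001 10111011 10000100 11100000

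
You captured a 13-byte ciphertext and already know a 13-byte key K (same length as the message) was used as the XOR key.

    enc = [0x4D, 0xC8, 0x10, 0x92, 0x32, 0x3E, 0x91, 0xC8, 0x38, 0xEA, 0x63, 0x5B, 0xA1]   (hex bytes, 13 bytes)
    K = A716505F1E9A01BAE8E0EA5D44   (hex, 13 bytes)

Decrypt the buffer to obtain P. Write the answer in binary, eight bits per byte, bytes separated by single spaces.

XOR is its own inverse, so applying the key byte-wise gives the result directly.
4d ⊕ a7 = ea
c8 ⊕ 16 = de
10 ⊕ 50 = 40
92 ⊕ 5f = cd
32 ⊕ 1e = 2c
3e ⊕ 9a = a4
91 ⊕ 01 = 90
c8 ⊕ ba = 72
38 ⊕ e8 = d0
ea ⊕ e0 = 0a
63 ⊕ ea = 89
5b ⊕ 5d = 06
a1 ⊕ 44 = e5

11101010 11011110 01000000 11001101 00101100 10100100 10010000 01110010 11010000 00001010 10001001 00000110 11100101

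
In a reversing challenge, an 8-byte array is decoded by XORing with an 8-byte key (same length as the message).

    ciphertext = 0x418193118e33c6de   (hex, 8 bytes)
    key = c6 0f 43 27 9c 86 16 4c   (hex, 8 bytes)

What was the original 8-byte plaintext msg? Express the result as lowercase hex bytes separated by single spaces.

87 8e d0 36 12 b5 d0 92

XOR is its own inverse, so applying the key byte-wise gives the result directly.
41 ^ c6 = 87
81 ^ 0f = 8e
93 ^ 43 = d0
11 ^ 27 = 36
8e ^ 9c = 12
33 ^ 86 = b5
c6 ^ 16 = d0
de ^ 4c = 92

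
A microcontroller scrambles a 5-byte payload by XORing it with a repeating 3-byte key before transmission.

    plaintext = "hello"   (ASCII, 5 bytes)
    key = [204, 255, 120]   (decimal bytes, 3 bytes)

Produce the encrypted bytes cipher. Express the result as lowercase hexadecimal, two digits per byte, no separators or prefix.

a49a14a090

The 3-byte key repeats, so the effective keystream is cc ff 78 cc ff.
byte 0: 68 xor cc = a4
byte 1: 65 xor ff = 9a
byte 2: 6c xor 78 = 14
byte 3: 6c xor cc = a0
byte 4: 6f xor ff = 90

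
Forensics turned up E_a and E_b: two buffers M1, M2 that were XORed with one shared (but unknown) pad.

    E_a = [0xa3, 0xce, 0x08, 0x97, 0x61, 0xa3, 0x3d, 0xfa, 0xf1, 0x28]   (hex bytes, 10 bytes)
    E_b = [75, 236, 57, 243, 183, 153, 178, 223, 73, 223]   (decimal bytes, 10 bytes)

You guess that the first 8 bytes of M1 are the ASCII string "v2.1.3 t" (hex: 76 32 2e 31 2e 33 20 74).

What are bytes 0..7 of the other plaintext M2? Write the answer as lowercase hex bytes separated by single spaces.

First, E_a ⊕ E_b = (M1 ⊕ K) ⊕ (M2 ⊕ K) = M1 ⊕ M2, so the key drops out. Then M2 = (M1 ⊕ M2) ⊕ M1 over the first 8 bytes.
byte 0: (a3 ⊕ 4b) ⊕ 76 = e8 ⊕ 76 = 9e
byte 1: (ce ⊕ ec) ⊕ 32 = 22 ⊕ 32 = 10
byte 2: (08 ⊕ 39) ⊕ 2e = 31 ⊕ 2e = 1f
byte 3: (97 ⊕ f3) ⊕ 31 = 64 ⊕ 31 = 55
byte 4: (61 ⊕ b7) ⊕ 2e = d6 ⊕ 2e = f8
byte 5: (a3 ⊕ 99) ⊕ 33 = 3a ⊕ 33 = 09
byte 6: (3d ⊕ b2) ⊕ 20 = 8f ⊕ 20 = af
byte 7: (fa ⊕ df) ⊕ 74 = 25 ⊕ 74 = 51

9e 10 1f 55 f8 09 af 51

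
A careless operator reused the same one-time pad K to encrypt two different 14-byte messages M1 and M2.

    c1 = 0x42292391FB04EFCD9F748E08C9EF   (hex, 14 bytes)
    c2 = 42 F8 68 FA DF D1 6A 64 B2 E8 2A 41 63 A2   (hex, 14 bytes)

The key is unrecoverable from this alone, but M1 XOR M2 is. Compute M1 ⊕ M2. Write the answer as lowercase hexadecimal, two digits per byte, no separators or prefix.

00d14b6b24d585a92d9ca449aa4d

c1 ⊕ c2 = (M1 ⊕ K) ⊕ (M2 ⊕ K) = M1 ⊕ M2 — the shared key cancels under XOR.
42 xor 42 = 00
29 xor f8 = d1
23 xor 68 = 4b
91 xor fa = 6b
fb xor df = 24
04 xor d1 = d5
ef xor 6a = 85
cd xor 64 = a9
9f xor b2 = 2d
74 xor e8 = 9c
8e xor 2a = a4
08 xor 41 = 49
c9 xor 63 = aa
ef xor a2 = 4d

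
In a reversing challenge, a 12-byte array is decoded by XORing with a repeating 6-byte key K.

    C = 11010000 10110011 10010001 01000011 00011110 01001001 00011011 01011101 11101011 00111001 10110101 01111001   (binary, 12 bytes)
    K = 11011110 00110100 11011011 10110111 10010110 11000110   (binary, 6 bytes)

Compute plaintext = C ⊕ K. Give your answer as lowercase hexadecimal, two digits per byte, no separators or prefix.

0e874af4888fc569308e23bf

The 6-byte key repeats, so the effective keystream is de 34 db b7 96 c6 de 34 db b7 96 c6.
byte 0: 208 ^ 222 =  14
byte 1: 179 ^  52 = 135
byte 2: 145 ^ 219 =  74
byte 3:  67 ^ 183 = 244
byte 4:  30 ^ 150 = 136
byte 5:  73 ^ 198 = 143
byte 6:  27 ^ 222 = 197
byte 7:  93 ^  52 = 105
byte 8: 235 ^ 219 =  48
byte 9:  57 ^ 183 = 142
byte 10: 181 ^ 150 =  35
byte 11: 121 ^ 198 = 191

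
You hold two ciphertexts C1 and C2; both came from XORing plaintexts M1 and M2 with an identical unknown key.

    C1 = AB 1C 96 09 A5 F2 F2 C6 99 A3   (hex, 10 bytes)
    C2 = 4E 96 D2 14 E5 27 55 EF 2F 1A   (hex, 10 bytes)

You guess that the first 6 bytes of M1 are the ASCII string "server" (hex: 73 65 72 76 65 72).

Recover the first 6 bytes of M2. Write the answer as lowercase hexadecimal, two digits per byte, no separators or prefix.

96ef366b25a7

First, C1 ⊕ C2 = (M1 ⊕ K) ⊕ (M2 ⊕ K) = M1 ⊕ M2, so the key drops out. Then M2 = (M1 ⊕ M2) ⊕ M1 over the first 6 bytes.
byte 0: (ab XOR 4e) XOR 73 = e5 XOR 73 = 96
byte 1: (1c XOR 96) XOR 65 = 8a XOR 65 = ef
byte 2: (96 XOR d2) XOR 72 = 44 XOR 72 = 36
byte 3: (09 XOR 14) XOR 76 = 1d XOR 76 = 6b
byte 4: (a5 XOR e5) XOR 65 = 40 XOR 65 = 25
byte 5: (f2 XOR 27) XOR 72 = d5 XOR 72 = a7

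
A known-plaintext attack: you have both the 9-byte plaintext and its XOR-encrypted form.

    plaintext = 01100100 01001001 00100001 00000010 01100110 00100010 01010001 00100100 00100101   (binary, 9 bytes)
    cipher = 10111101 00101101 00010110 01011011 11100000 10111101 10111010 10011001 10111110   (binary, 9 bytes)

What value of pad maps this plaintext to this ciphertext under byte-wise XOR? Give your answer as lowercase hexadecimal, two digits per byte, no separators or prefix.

d9643759869febbd9b

Since cipher = plaintext ⊕ pad, XORing both sides with plaintext gives pad = plaintext ⊕ cipher.
01100100 ⊕ 10111101 = 11011001
01001001 ⊕ 00101101 = 01100100
00100001 ⊕ 00010110 = 00110111
00000010 ⊕ 01011011 = 01011001
01100110 ⊕ 11100000 = 10000110
00100010 ⊕ 10111101 = 10011111
01010001 ⊕ 10111010 = 11101011
00100100 ⊕ 10011001 = 10111101
00100101 ⊕ 10111110 = 10011011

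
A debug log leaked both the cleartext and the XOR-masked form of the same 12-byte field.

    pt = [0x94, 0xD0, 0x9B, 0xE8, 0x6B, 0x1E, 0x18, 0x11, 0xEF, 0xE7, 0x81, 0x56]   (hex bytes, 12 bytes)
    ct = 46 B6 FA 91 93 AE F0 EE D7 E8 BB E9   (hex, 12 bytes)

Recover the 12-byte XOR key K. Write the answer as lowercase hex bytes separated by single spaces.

Since ct = pt ⊕ K, XORing both sides with pt gives K = pt ⊕ ct.
94 XOR 46 = d2
d0 XOR b6 = 66
9b XOR fa = 61
e8 XOR 91 = 79
6b XOR 93 = f8
1e XOR ae = b0
18 XOR f0 = e8
11 XOR ee = ff
ef XOR d7 = 38
e7 XOR e8 = 0f
81 XOR bb = 3a
56 XOR e9 = bf

d2 66 61 79 f8 b0 e8 ff 38 0f 3a bf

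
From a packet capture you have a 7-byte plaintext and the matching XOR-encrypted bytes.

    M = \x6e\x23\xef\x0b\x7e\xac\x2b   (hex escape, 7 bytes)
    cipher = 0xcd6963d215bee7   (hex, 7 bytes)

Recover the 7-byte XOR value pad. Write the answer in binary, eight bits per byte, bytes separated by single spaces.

Since cipher = M ⊕ pad, XORing both sides with M gives pad = M ⊕ cipher.
6e ⊕ cd = a3
23 ⊕ 69 = 4a
ef ⊕ 63 = 8c
0b ⊕ d2 = d9
7e ⊕ 15 = 6b
ac ⊕ be = 12
2b ⊕ e7 = cc

10100011 01001010 10001100 11011001 01101011 00010010 11001100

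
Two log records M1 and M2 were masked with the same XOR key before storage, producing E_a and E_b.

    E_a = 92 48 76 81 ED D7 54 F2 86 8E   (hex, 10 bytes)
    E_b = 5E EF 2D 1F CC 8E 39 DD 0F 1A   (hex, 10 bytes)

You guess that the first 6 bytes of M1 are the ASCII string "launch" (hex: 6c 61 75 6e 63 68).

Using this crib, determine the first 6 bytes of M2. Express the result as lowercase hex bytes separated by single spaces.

First, E_a ⊕ E_b = (M1 ⊕ K) ⊕ (M2 ⊕ K) = M1 ⊕ M2, so the key drops out. Then M2 = (M1 ⊕ M2) ⊕ M1 over the first 6 bytes.
byte 0: (92 ⊕ 5e) ⊕ 6c = cc ⊕ 6c = a0
byte 1: (48 ⊕ ef) ⊕ 61 = a7 ⊕ 61 = c6
byte 2: (76 ⊕ 2d) ⊕ 75 = 5b ⊕ 75 = 2e
byte 3: (81 ⊕ 1f) ⊕ 6e = 9e ⊕ 6e = f0
byte 4: (ed ⊕ cc) ⊕ 63 = 21 ⊕ 63 = 42
byte 5: (d7 ⊕ 8e) ⊕ 68 = 59 ⊕ 68 = 31

a0 c6 2e f0 42 31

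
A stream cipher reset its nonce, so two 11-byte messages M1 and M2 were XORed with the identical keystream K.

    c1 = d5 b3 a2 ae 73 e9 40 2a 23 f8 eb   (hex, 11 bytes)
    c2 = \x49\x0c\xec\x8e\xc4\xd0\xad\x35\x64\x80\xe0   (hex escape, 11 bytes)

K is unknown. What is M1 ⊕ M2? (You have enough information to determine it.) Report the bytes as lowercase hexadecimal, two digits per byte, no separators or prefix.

c1 ⊕ c2 = (M1 ⊕ K) ⊕ (M2 ⊕ K) = M1 ⊕ M2 — the shared key cancels under XOR.
d5 XOR 49 = 9c
b3 XOR 0c = bf
a2 XOR ec = 4e
ae XOR 8e = 20
73 XOR c4 = b7
e9 XOR d0 = 39
40 XOR ad = ed
2a XOR 35 = 1f
23 XOR 64 = 47
f8 XOR 80 = 78
eb XOR e0 = 0b

9cbf4e20b739ed1f47780b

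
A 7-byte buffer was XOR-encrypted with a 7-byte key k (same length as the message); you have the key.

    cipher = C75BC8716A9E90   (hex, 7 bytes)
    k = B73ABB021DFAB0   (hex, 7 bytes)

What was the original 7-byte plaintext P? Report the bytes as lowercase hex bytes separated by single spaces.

byte 0: c7 ^ b7 = 70
byte 1: 5b ^ 3a = 61
byte 2: c8 ^ bb = 73
byte 3: 71 ^ 02 = 73
byte 4: 6a ^ 1d = 77
byte 5: 9e ^ fa = 64
byte 6: 90 ^ b0 = 20

70 61 73 73 77 64 20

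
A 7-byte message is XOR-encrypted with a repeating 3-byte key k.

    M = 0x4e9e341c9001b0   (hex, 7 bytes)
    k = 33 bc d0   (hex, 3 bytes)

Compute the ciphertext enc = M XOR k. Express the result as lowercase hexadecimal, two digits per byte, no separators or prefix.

7d22e42f2cd183

The 3-byte key repeats, so the effective keystream is 33 bc d0 33 bc d0 33.
byte 0:  78 XOR  51 = 125
byte 1: 158 XOR 188 =  34
byte 2:  52 XOR 208 = 228
byte 3:  28 XOR  51 =  47
byte 4: 144 XOR 188 =  44
byte 5:   1 XOR 208 = 209
byte 6: 176 XOR  51 = 131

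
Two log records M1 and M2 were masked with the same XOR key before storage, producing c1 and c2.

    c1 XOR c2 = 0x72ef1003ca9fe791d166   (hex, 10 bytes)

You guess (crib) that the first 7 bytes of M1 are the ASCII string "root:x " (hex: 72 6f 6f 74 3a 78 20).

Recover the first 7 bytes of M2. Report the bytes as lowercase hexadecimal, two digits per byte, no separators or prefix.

00807f77f0e7c7

Since c1 ⊕ c2 = M1 ⊕ M2, XORing with the guessed M1 bytes yields the corresponding M2 bytes: M2 = (c1 ⊕ c2) ⊕ M1.
72 XOR 72 = 00
ef XOR 6f = 80
10 XOR 6f = 7f
03 XOR 74 = 77
ca XOR 3a = f0
9f XOR 78 = e7
e7 XOR 20 = c7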